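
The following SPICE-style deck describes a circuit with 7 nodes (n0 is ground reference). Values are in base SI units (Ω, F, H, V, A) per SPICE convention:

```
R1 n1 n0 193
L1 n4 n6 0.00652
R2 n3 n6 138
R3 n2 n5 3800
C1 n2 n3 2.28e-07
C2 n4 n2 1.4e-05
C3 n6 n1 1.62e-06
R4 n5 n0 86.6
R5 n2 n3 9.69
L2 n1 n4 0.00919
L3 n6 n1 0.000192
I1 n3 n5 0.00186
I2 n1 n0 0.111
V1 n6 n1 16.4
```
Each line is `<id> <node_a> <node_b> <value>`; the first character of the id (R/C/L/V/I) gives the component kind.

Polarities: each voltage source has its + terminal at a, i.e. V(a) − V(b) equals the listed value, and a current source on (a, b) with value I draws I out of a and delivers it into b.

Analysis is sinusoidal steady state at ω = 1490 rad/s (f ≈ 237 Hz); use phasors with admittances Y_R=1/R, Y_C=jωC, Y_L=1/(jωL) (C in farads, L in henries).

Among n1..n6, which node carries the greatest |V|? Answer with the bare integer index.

MNA unknowns: 6 node voltages V₁..V_6 plus 1 source current (V1)
R1: Y=0.005181+0.000j on G[1,0]
L1: Y=0.000-0.1029j on G[4,6]
R2: Y=0.007246+0.000j on G[3,6]
R3: Y=0.0002632+0.000j on G[2,5]
C1: Y=0.000+0.0003397j on G[2,3]
C2: Y=0.000+0.02086j on G[4,2]
C3: Y=0.000+0.002414j on G[6,1]
R4: Y=0.01155+0.000j on G[5,0]
R5: Y=0.1032+0.000j on G[2,3]
L2: Y=0.000-0.07303j on G[1,4]
L3: Y=0.000-3.496j on G[6,1]
I1: z[3]−=0.00186, z[5]+=0.00186
I2: z[1]−=0.111, z[0]+=0.111
V1: row V6−V1=16.4, i_V1 at 6,1
solve → V1=-21.22+0.08704j, V2=-11.08-1.753j, V3=-10.69-1.633j, V4=-11.70+0.3345j, V5=-0.08949-0.03906j, V6=-4.824+0.08704j
aux → i_V1=-0.01704+57.98j

1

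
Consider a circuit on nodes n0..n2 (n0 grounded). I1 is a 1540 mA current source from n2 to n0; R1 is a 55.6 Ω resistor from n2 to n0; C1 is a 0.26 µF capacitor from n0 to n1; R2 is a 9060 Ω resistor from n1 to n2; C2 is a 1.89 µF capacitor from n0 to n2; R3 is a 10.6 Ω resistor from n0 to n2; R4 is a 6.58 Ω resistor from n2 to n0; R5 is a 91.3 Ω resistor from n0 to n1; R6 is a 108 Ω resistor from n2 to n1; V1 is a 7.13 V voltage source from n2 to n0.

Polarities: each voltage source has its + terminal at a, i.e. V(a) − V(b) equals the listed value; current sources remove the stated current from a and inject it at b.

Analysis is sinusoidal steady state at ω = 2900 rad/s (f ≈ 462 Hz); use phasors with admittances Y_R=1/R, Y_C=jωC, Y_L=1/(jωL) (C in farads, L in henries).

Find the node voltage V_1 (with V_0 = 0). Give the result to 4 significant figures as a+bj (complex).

3.283-0.1218j V

MNA unknowns: 2 node voltages V₁..V_2 plus 1 source current (V1)
I1: z[2]−=1.54, z[0]+=1.54
R1: Y=0.01799+0.000j on G[2,0]
C1: Y=0.000+0.0007540j on G[0,1]
R2: Y=0.0001104+0.000j on G[1,2]
C2: Y=0.000+0.005481j on G[0,2]
R3: Y=0.09434+0.000j on G[0,2]
R4: Y=0.1520+0.000j on G[2,0]
R5: Y=0.01095+0.000j on G[0,1]
R6: Y=0.009259+0.000j on G[2,1]
V1: row V2−V0=7.13, i_V1 at 2,0
solve → V1=3.283-0.1218j, V2=7.130+0.000j
aux → i_V1=-3.461-0.04022j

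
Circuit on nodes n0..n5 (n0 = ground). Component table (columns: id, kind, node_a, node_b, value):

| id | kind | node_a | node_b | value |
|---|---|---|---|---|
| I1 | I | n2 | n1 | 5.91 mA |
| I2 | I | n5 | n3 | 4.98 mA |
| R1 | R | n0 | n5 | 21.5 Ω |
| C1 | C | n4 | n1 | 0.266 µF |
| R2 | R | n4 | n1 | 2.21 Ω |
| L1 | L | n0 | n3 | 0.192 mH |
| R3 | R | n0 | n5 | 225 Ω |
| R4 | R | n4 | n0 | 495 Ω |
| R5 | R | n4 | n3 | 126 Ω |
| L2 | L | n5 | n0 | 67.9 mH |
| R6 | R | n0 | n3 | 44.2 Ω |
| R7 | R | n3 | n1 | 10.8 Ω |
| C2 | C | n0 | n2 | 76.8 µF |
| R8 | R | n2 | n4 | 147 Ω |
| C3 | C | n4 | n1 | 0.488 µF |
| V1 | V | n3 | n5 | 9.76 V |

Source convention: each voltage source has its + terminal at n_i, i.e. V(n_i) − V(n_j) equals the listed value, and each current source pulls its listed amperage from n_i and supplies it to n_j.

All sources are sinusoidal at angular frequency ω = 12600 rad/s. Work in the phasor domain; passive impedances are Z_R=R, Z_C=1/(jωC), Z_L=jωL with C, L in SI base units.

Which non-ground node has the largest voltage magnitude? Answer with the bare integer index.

Apply KCL at each of the 5 non-ground nodes and solve the resulting linear system.
Node n1: branches {I1, C1, R2, R7, C3} → V_1 = 0.2910+1.072j
Node n2: branches {I1, C2, R8} → V_2 = 0.007376+0.004158j
Node n3: branches {I2, L1, R5, R6, R7, V1} → V_3 = 0.2562+1.163j
Node n4: branches {C1, R2, R4, R5, R8, C3} → V_4 = 0.2847+1.053j
Node n5: branches {I2, R1, R3, L2, V1} → V_5 = -9.504+1.163j
Source currents: i(V1)=-0.4779+0.07035j

5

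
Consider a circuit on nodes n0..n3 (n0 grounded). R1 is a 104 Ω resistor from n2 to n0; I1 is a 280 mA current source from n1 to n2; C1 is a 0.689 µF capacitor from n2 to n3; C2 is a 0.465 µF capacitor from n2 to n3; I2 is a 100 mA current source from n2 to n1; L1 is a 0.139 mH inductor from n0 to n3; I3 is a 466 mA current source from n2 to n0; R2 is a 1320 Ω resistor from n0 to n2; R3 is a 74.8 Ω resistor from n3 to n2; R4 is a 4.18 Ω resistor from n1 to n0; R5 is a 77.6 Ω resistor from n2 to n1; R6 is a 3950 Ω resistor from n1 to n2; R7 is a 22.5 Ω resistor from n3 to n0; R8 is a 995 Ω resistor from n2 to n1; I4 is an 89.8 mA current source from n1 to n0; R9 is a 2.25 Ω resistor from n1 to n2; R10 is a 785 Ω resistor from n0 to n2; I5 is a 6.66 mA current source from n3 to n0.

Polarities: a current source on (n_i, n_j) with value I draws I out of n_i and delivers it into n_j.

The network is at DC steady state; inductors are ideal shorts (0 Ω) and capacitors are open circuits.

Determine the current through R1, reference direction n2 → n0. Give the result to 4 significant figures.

-0.02445 A

Element admittances at DC:
  Y(R1) = 0.009615 S between n2,n0
  I1: injects 0.28 A into n2 (from n1)
  Y(C1) = 0.000 S between n2,n3
  Y(C2) = 0.000 S between n2,n3
  I2: injects 0.1 A into n1 (from n2)
  L1: short n0↔n3 (DC inductor)
  I3: injects 0.466 A into n0 (from n2)
  Y(R2) = 0.0007576 S between n0,n2
  Y(R3) = 0.01337 S between n3,n2
  Y(R4) = 0.2392 S between n1,n0
  Y(R5) = 0.01289 S between n2,n1
  Y(R6) = 0.0002532 S between n1,n2
  Y(R7) = 0.04444 S between n3,n0
  Y(R8) = 0.001005 S between n2,n1
  I4: injects 0.0898 A into n0 (from n1)
  Y(R9) = 0.4444 S between n1,n2
  Y(R10) = 0.001274 S between n0,n2
  I5: injects 0.00666 A into n0 (from n3)
Assemble and solve the 4×4 MNA system:
  V(n1)=-2.057  V(n2)=-2.542  V(n3)=0.000
  i(L1)=0.04065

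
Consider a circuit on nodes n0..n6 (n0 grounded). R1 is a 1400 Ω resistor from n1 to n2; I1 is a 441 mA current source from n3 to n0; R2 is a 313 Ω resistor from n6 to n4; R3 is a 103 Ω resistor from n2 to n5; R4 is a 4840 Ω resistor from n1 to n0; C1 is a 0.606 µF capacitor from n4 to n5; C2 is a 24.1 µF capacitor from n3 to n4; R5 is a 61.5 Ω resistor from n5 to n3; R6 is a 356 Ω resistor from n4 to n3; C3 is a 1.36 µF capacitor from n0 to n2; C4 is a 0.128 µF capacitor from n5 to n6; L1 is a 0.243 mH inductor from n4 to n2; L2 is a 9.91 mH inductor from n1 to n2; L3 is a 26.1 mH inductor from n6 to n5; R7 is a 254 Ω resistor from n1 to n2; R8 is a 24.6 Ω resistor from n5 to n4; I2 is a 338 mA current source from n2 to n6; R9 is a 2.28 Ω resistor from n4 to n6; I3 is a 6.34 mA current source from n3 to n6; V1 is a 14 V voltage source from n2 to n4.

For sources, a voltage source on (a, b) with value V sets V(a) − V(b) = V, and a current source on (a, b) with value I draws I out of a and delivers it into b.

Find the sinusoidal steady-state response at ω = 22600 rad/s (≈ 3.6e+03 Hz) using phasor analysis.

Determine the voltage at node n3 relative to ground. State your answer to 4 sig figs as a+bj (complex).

-14.13+15.11j V

Apply KCL at each of the 6 non-ground nodes and solve the resulting linear system.
Node n1: branches {R1, R4, L2, R7} → V_1 = 0.2120+14.02j
Node n2: branches {R1, R3, C3, L1, L2, R7, I2, V1} → V_2 = -0.09425+14.35j
Node n3: branches {I1, C2, R5, R6, I3} → V_3 = -14.13+15.11j
Node n4: branches {R2, C1, C2, R6, L1, R8, R9, V1} → V_4 = -14.09+14.35j
Node n5: branches {R3, C1, R5, C4, L3, R8} → V_5 = -12.12+14.11j
Node n6: branches {R2, C4, L3, I2, R9, I3} → V_6 = -13.31+14.35j
Source currents: i(V1)=-0.01372+2.547j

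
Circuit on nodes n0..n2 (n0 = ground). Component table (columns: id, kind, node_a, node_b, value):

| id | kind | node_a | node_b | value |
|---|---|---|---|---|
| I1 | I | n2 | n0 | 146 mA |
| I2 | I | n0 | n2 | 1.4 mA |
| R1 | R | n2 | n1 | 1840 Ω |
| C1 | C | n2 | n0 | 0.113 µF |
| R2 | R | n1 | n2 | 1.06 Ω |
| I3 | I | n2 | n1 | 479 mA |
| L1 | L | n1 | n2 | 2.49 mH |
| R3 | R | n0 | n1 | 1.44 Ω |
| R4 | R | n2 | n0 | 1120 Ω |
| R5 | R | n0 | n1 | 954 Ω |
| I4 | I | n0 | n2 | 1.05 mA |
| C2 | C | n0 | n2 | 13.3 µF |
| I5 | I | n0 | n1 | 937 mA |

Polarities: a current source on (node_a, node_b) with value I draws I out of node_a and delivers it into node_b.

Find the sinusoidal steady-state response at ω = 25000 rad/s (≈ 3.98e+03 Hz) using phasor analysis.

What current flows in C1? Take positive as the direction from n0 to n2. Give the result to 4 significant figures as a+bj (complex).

-0.0006912-0.0007845j A

Element admittances at ω=25000 rad/s:
  I1: injects 0.146 A into n0 (from n2)
  I2: injects 0.0014 A into n2 (from n0)
  Y(R1) = 0.0005435+0.000j S between n2,n1
  Y(C1) = 0.000+0.002825j S between n2,n0
  Y(R2) = 0.9434+0.000j S between n1,n2
  I3: injects 0.479 A into n1 (from n2)
  Y(L1) = 0.000-0.01606j S between n1,n2
  Y(R3) = 0.6944+0.000j S between n0,n1
  Y(R4) = 0.0008929+0.000j S between n2,n0
  Y(R5) = 0.001048+0.000j S between n0,n1
  I4: injects 0.00105 A into n2 (from n0)
  Y(C2) = 0.000+0.3325j S between n0,n2
  I5: injects 0.937 A into n1 (from n0)
Assemble and solve the 2×2 MNA system:
  V(n1)=1.023-0.1336j  V(n2)=0.2777-0.2447j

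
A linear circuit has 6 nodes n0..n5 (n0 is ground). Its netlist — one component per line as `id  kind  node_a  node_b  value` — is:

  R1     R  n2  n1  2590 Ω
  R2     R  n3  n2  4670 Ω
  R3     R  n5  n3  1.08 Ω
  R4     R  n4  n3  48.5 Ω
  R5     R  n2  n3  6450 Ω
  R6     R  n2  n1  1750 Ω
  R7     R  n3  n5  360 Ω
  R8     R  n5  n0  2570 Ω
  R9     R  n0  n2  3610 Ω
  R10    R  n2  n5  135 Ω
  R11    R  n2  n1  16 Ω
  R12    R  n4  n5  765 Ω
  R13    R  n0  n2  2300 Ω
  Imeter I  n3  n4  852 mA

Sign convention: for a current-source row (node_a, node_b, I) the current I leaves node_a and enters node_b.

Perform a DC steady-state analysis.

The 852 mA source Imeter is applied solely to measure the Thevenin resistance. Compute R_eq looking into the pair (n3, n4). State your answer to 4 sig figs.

R_eq = 45.61 Ω

Apply KCL at each of the 5 non-ground nodes and solve the resulting linear system.
Node n1: branches {R1, R6, R11} → V_1 = -0.0008874
Node n2: branches {R1, R2, R5, R6, R9, R10, R11, R13} → V_2 = -0.0008874
Node n3: branches {R2, R3, R4, R5, R7, Imeter} → V_3 = -0.05298
Node n4: branches {R4, R12, Imeter} → V_4 = 38.81
Node n5: branches {R3, R7, R8, R10, R12} → V_5 = 0.001623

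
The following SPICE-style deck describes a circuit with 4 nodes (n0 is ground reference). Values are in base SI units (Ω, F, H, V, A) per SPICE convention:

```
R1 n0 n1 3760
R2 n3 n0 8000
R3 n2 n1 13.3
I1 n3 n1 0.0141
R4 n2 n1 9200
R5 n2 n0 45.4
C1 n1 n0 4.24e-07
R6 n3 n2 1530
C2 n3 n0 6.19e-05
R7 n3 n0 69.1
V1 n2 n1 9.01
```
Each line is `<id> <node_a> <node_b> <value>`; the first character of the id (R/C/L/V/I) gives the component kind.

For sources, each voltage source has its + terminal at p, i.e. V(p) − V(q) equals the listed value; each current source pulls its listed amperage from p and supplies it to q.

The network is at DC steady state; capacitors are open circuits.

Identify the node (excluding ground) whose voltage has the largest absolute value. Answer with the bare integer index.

1

Apply KCL at each of the 3 non-ground nodes and solve the resulting linear system.
Node n1: branches {R1, R3, I1, R4, C1, V1} → V_1 = -8.317
Node n2: branches {R3, R4, R5, R6, V1} → V_2 = 0.6934
Node n3: branches {R2, I1, R6, C2, R7} → V_3 = -0.8948
Source currents: i(V1)=-0.6947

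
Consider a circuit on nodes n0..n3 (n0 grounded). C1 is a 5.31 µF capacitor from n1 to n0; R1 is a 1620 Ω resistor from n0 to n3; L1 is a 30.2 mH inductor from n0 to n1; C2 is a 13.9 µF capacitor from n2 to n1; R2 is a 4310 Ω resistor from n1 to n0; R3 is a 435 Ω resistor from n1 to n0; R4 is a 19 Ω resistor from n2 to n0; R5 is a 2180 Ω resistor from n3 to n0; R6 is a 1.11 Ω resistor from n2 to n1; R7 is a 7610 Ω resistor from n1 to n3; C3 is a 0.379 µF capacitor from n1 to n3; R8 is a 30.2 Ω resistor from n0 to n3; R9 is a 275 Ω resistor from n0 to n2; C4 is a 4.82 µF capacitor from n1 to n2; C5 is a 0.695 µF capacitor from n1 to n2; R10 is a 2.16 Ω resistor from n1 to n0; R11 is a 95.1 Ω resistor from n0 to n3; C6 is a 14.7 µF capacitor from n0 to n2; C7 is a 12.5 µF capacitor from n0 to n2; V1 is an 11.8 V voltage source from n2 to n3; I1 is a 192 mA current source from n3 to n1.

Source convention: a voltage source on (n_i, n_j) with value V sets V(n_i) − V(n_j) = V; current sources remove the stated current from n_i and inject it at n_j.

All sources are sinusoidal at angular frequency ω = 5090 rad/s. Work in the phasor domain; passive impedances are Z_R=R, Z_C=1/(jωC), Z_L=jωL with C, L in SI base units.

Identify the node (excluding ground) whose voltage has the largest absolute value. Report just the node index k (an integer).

Element admittances at ω=5090 rad/s:
  Y(C1) = 0.000+0.02703j S between n1,n0
  Y(R1) = 0.0006173+0.000j S between n0,n3
  Y(L1) = 0.000-0.006505j S between n0,n1
  Y(C2) = 0.000+0.07075j S between n2,n1
  Y(R2) = 0.0002320+0.000j S between n1,n0
  Y(R3) = 0.002299+0.000j S between n1,n0
  Y(R4) = 0.05263+0.000j S between n2,n0
  Y(R5) = 0.0004587+0.000j S between n3,n0
  Y(R6) = 0.9009+0.000j S between n2,n1
  Y(R7) = 0.0001314+0.000j S between n1,n3
  Y(C3) = 0.000+0.001929j S between n1,n3
  Y(R8) = 0.03311+0.000j S between n0,n3
  Y(R9) = 0.003636+0.000j S between n0,n2
  Y(C4) = 0.000+0.02453j S between n1,n2
  Y(C5) = 0.000+0.003538j S between n1,n2
  Y(R10) = 0.4630+0.000j S between n1,n0
  Y(R11) = 0.01052+0.000j S between n0,n3
  Y(C6) = 0.000+0.07482j S between n0,n2
  Y(C7) = 0.000+0.06363j S between n0,n2
  V1: constraint V(n2)−V(n3) = 11.8
  I1: injects 0.192 A into n1 (from n3)
Assemble and solve the 4×4 MNA system:
  V(n1)=0.7990-0.2525j  V(n2)=0.9940-0.3613j  V(n3)=-10.81-0.3613j
  i(V1)=-0.2924-0.03855j

3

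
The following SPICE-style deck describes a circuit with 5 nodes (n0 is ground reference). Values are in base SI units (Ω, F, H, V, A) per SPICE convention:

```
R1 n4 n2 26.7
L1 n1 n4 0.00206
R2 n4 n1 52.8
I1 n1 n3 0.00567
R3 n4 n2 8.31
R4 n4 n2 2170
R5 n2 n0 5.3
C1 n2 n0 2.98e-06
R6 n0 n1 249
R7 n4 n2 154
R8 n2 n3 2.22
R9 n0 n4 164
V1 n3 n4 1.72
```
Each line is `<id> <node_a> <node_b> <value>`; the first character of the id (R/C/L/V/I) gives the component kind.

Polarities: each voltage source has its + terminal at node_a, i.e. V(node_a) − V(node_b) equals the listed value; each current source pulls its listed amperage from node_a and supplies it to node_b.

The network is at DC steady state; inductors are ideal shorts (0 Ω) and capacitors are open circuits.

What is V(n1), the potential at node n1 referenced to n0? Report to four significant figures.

-1.177 V

MNA unknowns: 4 node voltages V₁..V_4 plus 2 source currents (L1, V1)
R1: Y=0.03745 on G[4,2]
L1: row V1−V4=0, i_L1 at 1,4
R2: Y=0.01894 on G[4,1]
I1: z[1]−=0.00567, z[3]+=0.00567
R3: Y=0.1203 on G[4,2]
R4: Y=0.0004608 on G[4,2]
R5: Y=0.1887 on G[2,0]
C1: Y=0.000 on G[2,0]
R6: Y=0.004016 on G[0,1]
R7: Y=0.006494 on G[4,2]
R8: Y=0.4505 on G[2,3]
R9: Y=0.006098 on G[0,4]
V1: row V3−V4=1.72, i_V1 at 3,4
solve → V1=-1.177, V2=0.06309, V3=0.5430, V4=-1.177
aux → i_L1=-0.0009433, i_V1=-0.2105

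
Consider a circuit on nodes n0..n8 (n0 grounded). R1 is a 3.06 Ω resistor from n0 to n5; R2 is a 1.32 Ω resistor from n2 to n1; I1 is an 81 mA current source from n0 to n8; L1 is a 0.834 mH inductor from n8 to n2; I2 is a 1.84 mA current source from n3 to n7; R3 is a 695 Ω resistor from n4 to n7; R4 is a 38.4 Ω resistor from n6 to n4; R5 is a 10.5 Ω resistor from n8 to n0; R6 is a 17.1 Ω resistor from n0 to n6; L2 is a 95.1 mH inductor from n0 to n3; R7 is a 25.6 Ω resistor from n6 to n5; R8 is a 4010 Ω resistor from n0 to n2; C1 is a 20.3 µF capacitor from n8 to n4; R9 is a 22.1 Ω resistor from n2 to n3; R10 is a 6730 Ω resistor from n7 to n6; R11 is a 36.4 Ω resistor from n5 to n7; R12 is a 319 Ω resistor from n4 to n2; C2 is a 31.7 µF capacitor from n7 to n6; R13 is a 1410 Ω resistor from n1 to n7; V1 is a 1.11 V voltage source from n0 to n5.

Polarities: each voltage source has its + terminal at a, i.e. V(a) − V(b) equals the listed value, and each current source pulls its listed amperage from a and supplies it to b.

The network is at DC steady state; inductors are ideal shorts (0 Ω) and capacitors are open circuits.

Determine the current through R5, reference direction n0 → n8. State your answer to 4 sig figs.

Apply KCL at each of the 8 non-ground nodes and solve the resulting linear system.
Node n1: branches {R2, R13} → V_1 = 0.5465
Node n2: branches {R2, L1, R8, R9, R12} → V_2 = 0.5479
Node n3: branches {I2, L2, R9} → V_3 = 0.000
Node n4: branches {R3, R4, C1, R12} → V_4 = -0.3514
Node n5: branches {R1, R7, R11, V1} → V_5 = -1.110
Node n6: branches {R4, R6, R7, R10, C2} → V_6 = -0.4256
Node n7: branches {I2, R3, R10, R11, C2, R13} → V_7 = -0.9686
Node n8: branches {I1, L1, R5, C1} → V_8 = 0.5479
Source currents: i(L1)=0.02882, i(L2)=-0.02295, i(V1)=-0.3934

-0.05218 A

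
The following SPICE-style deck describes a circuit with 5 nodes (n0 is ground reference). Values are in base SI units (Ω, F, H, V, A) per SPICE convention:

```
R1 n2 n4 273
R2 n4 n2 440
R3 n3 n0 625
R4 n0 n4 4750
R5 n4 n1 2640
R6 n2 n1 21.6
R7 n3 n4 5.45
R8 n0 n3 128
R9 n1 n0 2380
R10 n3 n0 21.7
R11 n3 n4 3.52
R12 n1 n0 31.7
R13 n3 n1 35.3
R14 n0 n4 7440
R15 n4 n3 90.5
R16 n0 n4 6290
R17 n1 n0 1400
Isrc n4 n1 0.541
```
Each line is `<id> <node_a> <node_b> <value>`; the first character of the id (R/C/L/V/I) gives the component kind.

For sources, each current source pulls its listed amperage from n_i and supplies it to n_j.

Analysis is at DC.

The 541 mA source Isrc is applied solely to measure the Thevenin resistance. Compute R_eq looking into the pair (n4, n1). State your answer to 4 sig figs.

Element admittances at DC:
  Y(R1) = 0.003663 S between n2,n4
  Y(R2) = 0.002273 S between n4,n2
  Y(R3) = 0.001600 S between n3,n0
  Y(R4) = 0.0002105 S between n0,n4
  Y(R5) = 0.0003788 S between n4,n1
  Y(R6) = 0.04630 S between n2,n1
  Y(R7) = 0.1835 S between n3,n4
  Y(R8) = 0.007812 S between n0,n3
  Y(R9) = 0.0004202 S between n1,n0
  Y(R10) = 0.04608 S between n3,n0
  Y(R11) = 0.2841 S between n3,n4
  Y(R12) = 0.03155 S between n1,n0
  Y(R13) = 0.02833 S between n3,n1
  Y(R14) = 0.0001344 S between n0,n4
  Y(R15) = 0.01105 S between n4,n3
  Y(R16) = 0.0001590 S between n0,n4
  Y(R17) = 0.0007143 S between n1,n0
  Isrc: injects 0.541 A into n1 (from n4)
Assemble and solve the 4×4 MNA system:
  V(n1)=6.195  V(n2)=4.968  V(n3)=-3.606  V(n4)=-4.604

R_eq = 19.96 Ω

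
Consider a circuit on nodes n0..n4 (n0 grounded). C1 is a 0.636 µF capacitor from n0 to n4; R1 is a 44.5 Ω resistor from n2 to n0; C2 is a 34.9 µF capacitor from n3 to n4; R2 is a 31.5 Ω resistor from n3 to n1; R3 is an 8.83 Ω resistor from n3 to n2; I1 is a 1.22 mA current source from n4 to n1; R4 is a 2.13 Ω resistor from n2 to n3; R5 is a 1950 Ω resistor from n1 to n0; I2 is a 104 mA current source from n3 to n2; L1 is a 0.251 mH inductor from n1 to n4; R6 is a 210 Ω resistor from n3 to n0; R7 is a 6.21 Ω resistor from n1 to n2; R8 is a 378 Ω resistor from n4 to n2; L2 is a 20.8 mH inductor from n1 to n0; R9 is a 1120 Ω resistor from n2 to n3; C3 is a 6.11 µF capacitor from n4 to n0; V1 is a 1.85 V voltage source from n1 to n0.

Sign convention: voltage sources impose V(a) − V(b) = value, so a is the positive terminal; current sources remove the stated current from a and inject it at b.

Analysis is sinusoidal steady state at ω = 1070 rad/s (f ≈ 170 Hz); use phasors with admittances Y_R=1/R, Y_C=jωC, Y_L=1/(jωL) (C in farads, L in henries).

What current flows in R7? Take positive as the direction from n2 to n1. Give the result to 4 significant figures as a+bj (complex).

MNA unknowns: 4 node voltages V₁..V_4 plus 1 source current (V1)
C1: Y=0.000+0.0006805j on G[0,4]
R1: Y=0.02247+0.000j on G[2,0]
C2: Y=0.000+0.03734j on G[3,4]
R2: Y=0.03175+0.000j on G[3,1]
R3: Y=0.1133+0.000j on G[3,2]
I1: z[4]−=0.00122, z[1]+=0.00122
R4: Y=0.4695+0.000j on G[2,3]
R5: Y=0.0005128+0.000j on G[1,0]
I2: z[3]−=0.104, z[2]+=0.104
L1: Y=0.000-3.723j on G[1,4]
R6: Y=0.004762+0.000j on G[3,0]
R7: Y=0.1610+0.000j on G[1,2]
R8: Y=0.002646+0.000j on G[4,2]
L2: Y=0.000-0.04493j on G[1,0]
R9: Y=0.0008929+0.000j on G[2,3]
C3: Y=0.000+0.006538j on G[4,0]
V1: row V1−V0=1.85, i_V1 at 1,0
solve → V1=1.850+0.000j, V2=1.664+0.05729j, V3=1.498+0.07557j, V4=1.857-0.001238j
aux → i_V1=-0.04548+0.06807j

-0.02996+0.009225j A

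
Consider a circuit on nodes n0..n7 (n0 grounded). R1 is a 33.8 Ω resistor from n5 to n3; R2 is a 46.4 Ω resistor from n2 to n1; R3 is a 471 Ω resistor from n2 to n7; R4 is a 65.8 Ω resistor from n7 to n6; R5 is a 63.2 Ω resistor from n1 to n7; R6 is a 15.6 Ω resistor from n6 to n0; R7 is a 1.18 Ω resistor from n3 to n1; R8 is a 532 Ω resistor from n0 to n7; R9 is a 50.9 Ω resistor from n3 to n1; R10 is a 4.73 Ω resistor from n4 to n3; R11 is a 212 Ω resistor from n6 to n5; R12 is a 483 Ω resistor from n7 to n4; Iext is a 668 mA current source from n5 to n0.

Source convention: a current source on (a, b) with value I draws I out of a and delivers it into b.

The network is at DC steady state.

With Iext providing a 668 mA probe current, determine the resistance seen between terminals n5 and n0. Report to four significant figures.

MNA unknowns: 7 node voltages V₁..V_7
R1: Y=0.02959 on G[5,3]
R2: Y=0.02155 on G[2,1]
R3: Y=0.002123 on G[2,7]
R4: Y=0.01520 on G[7,6]
R5: Y=0.01582 on G[1,7]
R6: Y=0.06410 on G[6,0]
R7: Y=0.8475 on G[3,1]
R8: Y=0.001880 on G[0,7]
R9: Y=0.01965 on G[3,1]
R10: Y=0.2114 on G[4,3]
R11: Y=0.004717 on G[6,5]
R12: Y=0.002070 on G[7,4]
Iext: z[5]−=0.668, z[0]+=0.668
solve → V1=-52.12, V2=-50.31, V3=-52.54, V4=-52.34, V5=-66.09, V6=-9.485, V7=-31.92

R_eq = 98.94 Ω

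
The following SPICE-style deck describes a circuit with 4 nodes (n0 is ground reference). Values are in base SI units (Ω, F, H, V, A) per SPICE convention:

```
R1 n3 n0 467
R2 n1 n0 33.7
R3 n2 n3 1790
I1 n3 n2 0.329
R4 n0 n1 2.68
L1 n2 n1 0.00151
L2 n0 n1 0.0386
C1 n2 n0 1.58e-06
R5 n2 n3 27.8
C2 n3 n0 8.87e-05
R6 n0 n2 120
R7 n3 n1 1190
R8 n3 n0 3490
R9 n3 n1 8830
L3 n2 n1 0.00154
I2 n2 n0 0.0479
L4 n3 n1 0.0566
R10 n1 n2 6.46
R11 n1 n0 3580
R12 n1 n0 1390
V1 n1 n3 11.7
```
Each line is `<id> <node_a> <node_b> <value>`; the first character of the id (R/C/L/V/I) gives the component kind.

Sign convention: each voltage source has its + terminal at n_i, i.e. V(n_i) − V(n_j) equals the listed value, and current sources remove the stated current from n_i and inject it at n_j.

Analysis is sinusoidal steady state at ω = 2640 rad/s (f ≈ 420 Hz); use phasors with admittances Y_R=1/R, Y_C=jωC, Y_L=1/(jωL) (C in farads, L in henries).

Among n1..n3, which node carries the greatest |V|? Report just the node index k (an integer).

3

Apply KCL at each of the 3 non-ground nodes and solve the resulting linear system.
Node n1: branches {R2, R4, L1, L2, R7, R9, L3, L4, R10, R11, R12, V1} → V_1 = 2.758+5.094j
Node n2: branches {R3, I1, L1, C1, R5, R6, L3, I2, R10} → V_2 = 2.748+4.798j
Node n3: branches {R1, R3, I1, R5, C2, R7, R8, R9, L4, V1} → V_3 = -8.942+5.094j
Source currents: i(V1)=-1.324-1.992j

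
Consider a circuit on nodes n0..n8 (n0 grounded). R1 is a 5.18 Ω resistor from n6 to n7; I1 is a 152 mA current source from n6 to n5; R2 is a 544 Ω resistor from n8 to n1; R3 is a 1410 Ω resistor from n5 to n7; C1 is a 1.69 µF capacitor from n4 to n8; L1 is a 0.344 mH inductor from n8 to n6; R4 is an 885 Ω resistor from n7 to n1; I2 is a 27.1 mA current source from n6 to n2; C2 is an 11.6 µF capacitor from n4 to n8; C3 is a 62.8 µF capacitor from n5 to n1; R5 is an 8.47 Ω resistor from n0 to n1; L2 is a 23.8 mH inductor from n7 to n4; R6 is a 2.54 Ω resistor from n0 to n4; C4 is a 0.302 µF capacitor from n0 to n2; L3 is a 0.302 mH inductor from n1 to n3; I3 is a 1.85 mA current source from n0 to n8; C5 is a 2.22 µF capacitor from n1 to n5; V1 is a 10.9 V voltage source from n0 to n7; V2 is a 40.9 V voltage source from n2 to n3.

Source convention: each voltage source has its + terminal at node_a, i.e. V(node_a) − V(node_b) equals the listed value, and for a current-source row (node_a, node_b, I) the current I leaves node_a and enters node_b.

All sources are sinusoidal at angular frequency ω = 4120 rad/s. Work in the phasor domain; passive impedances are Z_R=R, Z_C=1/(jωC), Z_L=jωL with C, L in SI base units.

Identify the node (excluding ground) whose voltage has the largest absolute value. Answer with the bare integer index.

MNA unknowns: 8 node voltages V₁..V_8 plus 2 source currents (V1, V2)
R1: Y=0.1931+0.000j on G[6,7]
I1: z[6]−=0.152, z[5]+=0.152
R2: Y=0.001838+0.000j on G[8,1]
R3: Y=0.0007092+0.000j on G[5,7]
C1: Y=0.000+0.006963j on G[4,8]
L1: Y=0.000-0.7056j on G[8,6]
R4: Y=0.001130+0.000j on G[7,1]
I2: z[6]−=0.0271, z[2]+=0.0271
C2: Y=0.000+0.04779j on G[4,8]
C3: Y=0.000+0.2587j on G[5,1]
R5: Y=0.1181+0.000j on G[0,1]
L2: Y=0.000-0.01020j on G[7,4]
R6: Y=0.3937+0.000j on G[0,4]
C4: Y=0.000+0.001244j on G[0,2]
L3: Y=0.000-0.8037j on G[1,3]
I3: z[0]−=0.00185, z[8]+=0.00185
C5: Y=0.000+0.009146j on G[1,5]
V1: row V0−V7=10.9, i_V1 at 0,7
V2: row V2−V3=40.9, i_V2 at 2,3
solve → V1=1.134-0.3763j, V2=42.10-0.3432j, V3=1.199-0.3432j, V4=-0.6047-1.209j, V5=1.136-0.9119j, V6=-10.40+2.974j, V7=-10.90+0.000j, V8=-11.22+3.364j
aux → i_V1=-0.1057-0.4681j, i_V2=0.02667-0.05238j

2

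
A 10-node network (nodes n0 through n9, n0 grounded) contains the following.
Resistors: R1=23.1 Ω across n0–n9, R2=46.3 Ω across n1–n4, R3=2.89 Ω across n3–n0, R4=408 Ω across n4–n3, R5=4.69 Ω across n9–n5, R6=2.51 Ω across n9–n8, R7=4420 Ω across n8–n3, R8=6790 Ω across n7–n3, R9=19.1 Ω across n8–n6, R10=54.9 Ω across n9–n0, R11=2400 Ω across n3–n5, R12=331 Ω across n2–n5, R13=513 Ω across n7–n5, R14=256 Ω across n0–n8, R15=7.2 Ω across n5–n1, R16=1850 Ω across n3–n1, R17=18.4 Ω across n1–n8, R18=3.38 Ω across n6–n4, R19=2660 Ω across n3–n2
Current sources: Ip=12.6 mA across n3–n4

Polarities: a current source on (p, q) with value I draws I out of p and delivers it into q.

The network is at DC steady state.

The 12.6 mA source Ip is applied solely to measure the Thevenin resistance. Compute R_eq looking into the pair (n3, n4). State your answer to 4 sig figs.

Apply KCL at each of the 9 non-ground nodes and solve the resulting linear system.
Node n1: branches {R2, R15, R16, R17} → V_1 = 0.2031
Node n2: branches {R12, R19} → V_2 = 0.1591
Node n3: branches {R3, R4, R7, R8, R11, R16, R19, Ip} → V_3 = -0.03249
Node n4: branches {R2, R4, R18, Ip} → V_4 = 0.3704
Node n5: branches {R5, R11, R12, R13, R15} → V_5 = 0.1829
Node n6: branches {R9, R18} → V_6 = 0.3433
Node n7: branches {R8, R13} → V_7 = 0.1678
Node n8: branches {R6, R7, R9, R14, R17} → V_8 = 0.1905
Node n9: branches {R1, R5, R6, R10} → V_9 = 0.1707

R_eq = 31.97 Ω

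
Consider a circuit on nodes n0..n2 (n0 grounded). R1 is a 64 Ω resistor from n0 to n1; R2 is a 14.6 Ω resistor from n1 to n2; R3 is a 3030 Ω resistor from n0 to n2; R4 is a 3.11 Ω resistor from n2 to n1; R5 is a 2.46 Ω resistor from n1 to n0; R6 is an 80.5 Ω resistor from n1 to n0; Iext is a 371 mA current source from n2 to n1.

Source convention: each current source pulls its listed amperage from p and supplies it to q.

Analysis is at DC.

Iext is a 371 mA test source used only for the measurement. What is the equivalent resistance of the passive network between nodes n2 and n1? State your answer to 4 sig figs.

MNA unknowns: 2 node voltages V₁..V_2
R1: Y=0.01562 on G[0,1]
R2: Y=0.06849 on G[1,2]
R3: Y=0.0003300 on G[0,2]
R4: Y=0.3215 on G[2,1]
R5: Y=0.4065 on G[1,0]
R6: Y=0.01242 on G[1,0]
Iext: z[2]−=0.371, z[1]+=0.371
solve → V1=0.0007213, V2=-0.9497

R_eq = 2.562 Ω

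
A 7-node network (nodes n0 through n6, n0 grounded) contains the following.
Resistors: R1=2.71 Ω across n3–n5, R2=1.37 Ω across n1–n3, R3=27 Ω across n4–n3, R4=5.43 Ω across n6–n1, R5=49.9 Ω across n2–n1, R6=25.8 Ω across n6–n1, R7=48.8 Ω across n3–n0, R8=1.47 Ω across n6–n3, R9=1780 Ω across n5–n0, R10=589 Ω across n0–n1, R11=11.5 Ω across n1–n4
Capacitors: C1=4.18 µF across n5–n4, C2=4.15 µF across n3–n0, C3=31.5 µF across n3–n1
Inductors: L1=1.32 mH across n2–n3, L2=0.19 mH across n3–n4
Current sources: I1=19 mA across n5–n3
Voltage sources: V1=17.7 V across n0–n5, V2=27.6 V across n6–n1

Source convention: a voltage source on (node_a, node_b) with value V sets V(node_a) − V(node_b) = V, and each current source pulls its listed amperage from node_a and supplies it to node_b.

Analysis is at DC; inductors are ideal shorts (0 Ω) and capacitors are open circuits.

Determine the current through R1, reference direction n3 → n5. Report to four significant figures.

Apply KCL at each of the 6 non-ground nodes and solve the resulting linear system.
Node n1: branches {R2, R4, R5, R6, R10, R11, C3, V2} → V_1 = -28.94
Node n2: branches {L1, R5} → V_2 = -16.59
Node n3: branches {R1, R2, L1, R3, L2, C2, R7, R8, I1, C3} → V_3 = -16.59
Node n4: branches {C1, R3, L2, R11} → V_4 = -16.59
Node n5: branches {R1, C1, I1, R9, V1} → V_5 = -17.70
Node n6: branches {R4, R6, R8, V2} → V_6 = -1.337
Source currents: i(L1)=-0.2473, i(L2)=1.073, i(V1)=-0.3991, i(V2)=-16.53

0.4082 A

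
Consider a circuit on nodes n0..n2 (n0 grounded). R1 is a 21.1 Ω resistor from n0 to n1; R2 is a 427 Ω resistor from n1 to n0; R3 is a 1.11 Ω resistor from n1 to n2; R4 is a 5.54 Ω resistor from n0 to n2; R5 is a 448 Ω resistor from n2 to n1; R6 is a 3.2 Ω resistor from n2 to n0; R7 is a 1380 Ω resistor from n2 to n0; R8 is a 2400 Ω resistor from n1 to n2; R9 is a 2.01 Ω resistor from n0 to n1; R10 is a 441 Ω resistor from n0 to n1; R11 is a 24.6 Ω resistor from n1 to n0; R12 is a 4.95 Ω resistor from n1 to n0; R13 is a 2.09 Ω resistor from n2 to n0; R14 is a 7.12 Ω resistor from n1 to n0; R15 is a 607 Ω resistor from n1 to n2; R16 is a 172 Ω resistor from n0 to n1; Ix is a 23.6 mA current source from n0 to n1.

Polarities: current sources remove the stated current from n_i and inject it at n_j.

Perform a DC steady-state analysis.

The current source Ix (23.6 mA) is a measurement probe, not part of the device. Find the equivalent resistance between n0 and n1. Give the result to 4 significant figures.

MNA unknowns: 2 node voltages V₁..V_2
R1: Y=0.04739 on G[0,1]
R2: Y=0.002342 on G[1,0]
R3: Y=0.9009 on G[1,2]
R4: Y=0.1805 on G[0,2]
R5: Y=0.002232 on G[2,1]
R6: Y=0.3125 on G[2,0]
R7: Y=0.0007246 on G[2,0]
R8: Y=0.0004167 on G[1,2]
R9: Y=0.4975 on G[0,1]
R10: Y=0.002268 on G[0,1]
R11: Y=0.04065 on G[1,0]
R12: Y=0.2020 on G[1,0]
R13: Y=0.4785 on G[2,0]
R14: Y=0.1404 on G[1,0]
R15: Y=0.001647 on G[1,2]
R16: Y=0.005814 on G[0,1]
Ix: z[0]−=0.0236, z[1]+=0.0236
solve → V1=0.01677, V2=0.008086

R_eq = 0.7106 Ω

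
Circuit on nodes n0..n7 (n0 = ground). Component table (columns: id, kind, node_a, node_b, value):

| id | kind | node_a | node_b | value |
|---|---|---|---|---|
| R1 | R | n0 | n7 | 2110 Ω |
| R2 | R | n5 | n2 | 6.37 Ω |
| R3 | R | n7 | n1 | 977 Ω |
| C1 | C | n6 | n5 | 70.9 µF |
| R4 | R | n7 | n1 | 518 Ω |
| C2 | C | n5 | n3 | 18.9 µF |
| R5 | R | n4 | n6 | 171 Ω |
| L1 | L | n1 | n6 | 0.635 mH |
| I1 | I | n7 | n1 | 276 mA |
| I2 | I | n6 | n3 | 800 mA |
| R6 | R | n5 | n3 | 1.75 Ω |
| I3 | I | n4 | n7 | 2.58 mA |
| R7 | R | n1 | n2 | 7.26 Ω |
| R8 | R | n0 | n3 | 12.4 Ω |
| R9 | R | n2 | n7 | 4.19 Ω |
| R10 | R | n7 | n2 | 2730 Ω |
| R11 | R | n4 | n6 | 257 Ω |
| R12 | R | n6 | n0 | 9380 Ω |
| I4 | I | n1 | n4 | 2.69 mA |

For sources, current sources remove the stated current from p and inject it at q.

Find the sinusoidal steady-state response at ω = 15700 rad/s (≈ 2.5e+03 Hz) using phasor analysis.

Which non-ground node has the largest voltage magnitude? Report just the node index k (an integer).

Element admittances at ω=15700 rad/s:
  Y(R1) = 0.0004739+0.000j S between n0,n7
  Y(R2) = 0.1570+0.000j S between n5,n2
  Y(R3) = 0.001024+0.000j S between n7,n1
  Y(C1) = 0.000+1.113j S between n6,n5
  Y(R4) = 0.001931+0.000j S between n7,n1
  Y(C2) = 0.000+0.2967j S between n5,n3
  Y(R5) = 0.005848+0.000j S between n4,n6
  Y(L1) = 0.000-0.1003j S between n1,n6
  I1: injects 0.276 A into n1 (from n7)
  I2: injects 0.8 A into n3 (from n6)
  Y(R6) = 0.5714+0.000j S between n5,n3
  I3: injects 0.00258 A into n7 (from n4)
  Y(R7) = 0.1377+0.000j S between n1,n2
  Y(R8) = 0.08065+0.000j S between n0,n3
  Y(R9) = 0.2387+0.000j S between n2,n7
  Y(R10) = 0.0003663+0.000j S between n7,n2
  Y(R11) = 0.003891+0.000j S between n4,n6
  Y(R12) = 0.0001066+0.000j S between n6,n0
  I4: injects 0.00269 A into n4 (from n1)
Assemble and solve the 7×7 MNA system:
  V(n1)=-0.1491+1.948j  V(n2)=-1.545+1.215j  V(n3)=0.01715-0.008783j  V(n4)=-1.166+1.214j  V(n5)=-1.084+0.5618j  V(n6)=-1.177+1.214j  V(n7)=-2.653+1.221j

7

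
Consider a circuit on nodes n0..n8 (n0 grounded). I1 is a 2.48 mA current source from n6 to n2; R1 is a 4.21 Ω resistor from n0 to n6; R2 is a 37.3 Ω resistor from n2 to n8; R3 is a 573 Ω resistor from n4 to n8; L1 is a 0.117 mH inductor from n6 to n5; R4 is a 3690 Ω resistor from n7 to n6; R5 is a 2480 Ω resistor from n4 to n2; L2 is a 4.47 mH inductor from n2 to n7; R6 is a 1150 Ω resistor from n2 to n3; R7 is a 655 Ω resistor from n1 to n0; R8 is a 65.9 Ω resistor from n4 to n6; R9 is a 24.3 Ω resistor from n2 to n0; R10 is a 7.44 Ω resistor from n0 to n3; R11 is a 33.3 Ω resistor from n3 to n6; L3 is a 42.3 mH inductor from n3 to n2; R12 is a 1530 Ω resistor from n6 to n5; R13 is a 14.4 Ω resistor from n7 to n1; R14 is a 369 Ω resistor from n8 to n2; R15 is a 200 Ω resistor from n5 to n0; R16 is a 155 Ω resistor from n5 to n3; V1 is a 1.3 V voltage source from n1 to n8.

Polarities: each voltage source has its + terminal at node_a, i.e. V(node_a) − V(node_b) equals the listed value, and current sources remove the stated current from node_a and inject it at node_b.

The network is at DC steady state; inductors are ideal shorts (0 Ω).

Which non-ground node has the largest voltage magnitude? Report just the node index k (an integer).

8

Apply KCL at each of the 8 non-ground nodes and solve the resulting linear system.
Node n1: branches {R7, R13, V1} → V_1 = 0.4084
Node n2: branches {I1, R2, R5, L2, R6, R9, L3, R14} → V_2 = 0.01297
Node n3: branches {R6, R10, R11, L3, R16} → V_3 = 0.01297
Node n4: branches {R3, R5, R8} → V_4 = -0.1000
Node n5: branches {L1, R12, R15, R16} → V_5 = -0.01196
Node n6: branches {I1, R1, L1, R4, R8, R11, R12} → V_6 = -0.01196
Node n7: branches {R4, L2, R13} → V_7 = 0.01297
Node n8: branches {R2, R3, R14, V1} → V_8 = -0.8916
Source currents: i(L1)=-0.0002206, i(L2)=-0.02745, i(L3)=-0.002652, i(V1)=-0.02808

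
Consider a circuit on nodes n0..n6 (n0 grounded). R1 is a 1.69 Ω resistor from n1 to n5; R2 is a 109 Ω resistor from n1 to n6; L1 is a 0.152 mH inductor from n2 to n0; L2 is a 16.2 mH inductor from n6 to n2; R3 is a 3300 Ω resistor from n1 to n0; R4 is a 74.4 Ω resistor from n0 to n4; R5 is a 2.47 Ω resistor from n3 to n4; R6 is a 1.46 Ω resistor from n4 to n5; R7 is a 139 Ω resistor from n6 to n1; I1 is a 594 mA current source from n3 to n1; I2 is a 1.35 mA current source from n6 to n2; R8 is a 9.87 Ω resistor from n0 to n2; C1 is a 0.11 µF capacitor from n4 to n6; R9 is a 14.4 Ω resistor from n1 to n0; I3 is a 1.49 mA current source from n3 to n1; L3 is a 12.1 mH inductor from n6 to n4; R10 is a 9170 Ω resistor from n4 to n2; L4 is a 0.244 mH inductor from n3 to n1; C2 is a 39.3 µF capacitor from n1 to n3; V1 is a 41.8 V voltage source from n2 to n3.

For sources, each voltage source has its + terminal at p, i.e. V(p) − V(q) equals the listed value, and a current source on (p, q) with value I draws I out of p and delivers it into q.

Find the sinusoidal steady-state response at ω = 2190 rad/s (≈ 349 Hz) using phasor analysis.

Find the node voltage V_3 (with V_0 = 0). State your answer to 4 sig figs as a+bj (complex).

MNA unknowns: 6 node voltages V₁..V_6 plus 1 source current (V1)
R1: Y=0.5917+0.000j on G[1,5]
R2: Y=0.009174+0.000j on G[1,6]
L1: Y=0.000-3.004j on G[2,0]
L2: Y=0.000-0.02819j on G[6,2]
R3: Y=0.0003030+0.000j on G[1,0]
R4: Y=0.01344+0.000j on G[0,4]
R5: Y=0.4049+0.000j on G[3,4]
R6: Y=0.6849+0.000j on G[4,5]
R7: Y=0.007194+0.000j on G[6,1]
I1: z[3]−=0.594, z[1]+=0.594
I2: z[6]−=0.00135, z[2]+=0.00135
R8: Y=0.1013+0.000j on G[0,2]
C1: Y=0.000+0.0002409j on G[4,6]
R9: Y=0.06944+0.000j on G[1,0]
I3: z[3]−=0.00149, z[1]+=0.00149
L3: Y=0.000-0.03774j on G[6,4]
R10: Y=0.0001091+0.000j on G[4,2]
L4: Y=0.000-1.871j on G[3,1]
C2: Y=0.000+0.08607j on G[1,3]
V1: row V2−V3=41.8, i_V1 at 2,3
solve → V1=-41.13+3.267j, V2=0.1195+1.134j, V3=-41.68+1.134j, V4=-40.89+1.215j, V5=-41.00+2.166j, V6=-24.83-2.903j
aux → i_V1=-3.535+0.9474j

-41.68+1.134j V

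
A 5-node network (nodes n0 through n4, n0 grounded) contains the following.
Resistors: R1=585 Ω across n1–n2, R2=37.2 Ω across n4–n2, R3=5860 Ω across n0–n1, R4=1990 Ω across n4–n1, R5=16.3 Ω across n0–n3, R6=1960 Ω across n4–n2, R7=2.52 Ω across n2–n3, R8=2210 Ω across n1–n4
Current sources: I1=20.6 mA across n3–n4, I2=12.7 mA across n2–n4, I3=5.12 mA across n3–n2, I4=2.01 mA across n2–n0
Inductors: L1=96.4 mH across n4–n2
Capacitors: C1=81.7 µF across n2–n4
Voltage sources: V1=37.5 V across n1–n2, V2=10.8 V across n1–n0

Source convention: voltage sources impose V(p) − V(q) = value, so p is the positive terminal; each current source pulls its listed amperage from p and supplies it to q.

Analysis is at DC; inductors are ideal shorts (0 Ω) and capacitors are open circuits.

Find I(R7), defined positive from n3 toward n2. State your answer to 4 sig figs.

1.396 A

Apply KCL at each of the 4 non-ground nodes and solve the resulting linear system.
Node n1: branches {R1, R3, R4, R8, V1, V2} → V_1 = 10.80
Node n2: branches {R1, R2, R6, R7, I2, I3, L1, C1, I4, V1} → V_2 = -26.70
Node n3: branches {I1, R5, R7, I3} → V_3 = -23.18
Node n4: branches {R2, R4, I1, R6, I2, L1, C1, R8} → V_4 = -26.70
Source currents: i(L1)=0.06911, i(V1)=-1.520, i(V2)=1.418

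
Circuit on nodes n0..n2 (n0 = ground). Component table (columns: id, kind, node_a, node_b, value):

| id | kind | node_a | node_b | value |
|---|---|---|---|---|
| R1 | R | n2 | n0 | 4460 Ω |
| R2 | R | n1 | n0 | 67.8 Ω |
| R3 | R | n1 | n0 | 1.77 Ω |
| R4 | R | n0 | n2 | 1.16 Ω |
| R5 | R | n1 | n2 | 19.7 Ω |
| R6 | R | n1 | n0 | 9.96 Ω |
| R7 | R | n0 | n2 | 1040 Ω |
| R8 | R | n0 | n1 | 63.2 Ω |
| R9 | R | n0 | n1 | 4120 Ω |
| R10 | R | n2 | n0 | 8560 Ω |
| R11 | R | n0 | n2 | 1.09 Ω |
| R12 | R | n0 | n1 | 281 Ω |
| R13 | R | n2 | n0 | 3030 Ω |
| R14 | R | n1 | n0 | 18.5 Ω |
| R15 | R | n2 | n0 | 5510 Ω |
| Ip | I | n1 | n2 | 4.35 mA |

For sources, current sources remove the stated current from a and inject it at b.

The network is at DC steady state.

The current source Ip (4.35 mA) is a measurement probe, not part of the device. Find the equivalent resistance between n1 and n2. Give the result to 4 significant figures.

Element admittances at DC:
  Y(R1) = 0.0002242 S between n2,n0
  Y(R2) = 0.01475 S between n1,n0
  Y(R3) = 0.5650 S between n1,n0
  Y(R4) = 0.8621 S between n0,n2
  Y(R5) = 0.05076 S between n1,n2
  Y(R6) = 0.1004 S between n1,n0
  Y(R7) = 0.0009615 S between n0,n2
  Y(R8) = 0.01582 S between n0,n1
  Y(R9) = 0.0002427 S between n0,n1
  Y(R10) = 0.0001168 S between n2,n0
  Y(R11) = 0.9174 S between n0,n2
  Y(R12) = 0.003559 S between n0,n1
  Y(R13) = 0.0003300 S between n2,n0
  Y(R14) = 0.05405 S between n1,n0
  Y(R15) = 0.0001815 S between n2,n0
  Ip: injects 0.00435 A into n2 (from n1)
Assemble and solve the 2×2 MNA system:
  V(n1)=-0.005266  V(n2)=0.002228

R_eq = 1.723 Ω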